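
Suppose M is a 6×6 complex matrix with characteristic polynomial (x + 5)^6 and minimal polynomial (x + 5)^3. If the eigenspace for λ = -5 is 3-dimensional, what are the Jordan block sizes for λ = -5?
Block sizes for λ = -5: [3, 2, 1]

Step 1 — from the characteristic polynomial, algebraic multiplicity of λ = -5 is 6. From dim ker(M − (-5)·I) = 3, there are exactly 3 Jordan blocks for λ = -5.
Step 2 — from the minimal polynomial, the factor (x + 5)^3 tells us the largest block for λ = -5 has size 3.
Step 3 — with total size 6, 3 blocks, and largest block 3, the block sizes (in nonincreasing order) are [3, 2, 1].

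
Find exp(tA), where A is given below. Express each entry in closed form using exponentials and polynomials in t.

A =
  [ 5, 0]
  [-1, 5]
e^{tA} =
  [exp(5*t), 0]
  [-t*exp(5*t), exp(5*t)]

Strategy: write A = P · J · P⁻¹ where J is a Jordan canonical form, so e^{tA} = P · e^{tJ} · P⁻¹, and e^{tJ} can be computed block-by-block.

A has Jordan form
J =
  [5, 1]
  [0, 5]
(up to reordering of blocks).

Per-block formulas:
  For a 2×2 Jordan block J_2(5): exp(t · J_2(5)) = e^(5t)·(I + t·N), where N is the 2×2 nilpotent shift.

After assembling e^{tJ} and conjugating by P, we get:

e^{tA} =
  [exp(5*t), 0]
  [-t*exp(5*t), exp(5*t)]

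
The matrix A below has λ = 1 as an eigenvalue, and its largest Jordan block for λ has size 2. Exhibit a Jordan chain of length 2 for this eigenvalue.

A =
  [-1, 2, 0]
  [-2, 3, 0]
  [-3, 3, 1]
A Jordan chain for λ = 1 of length 2:
v_1 = (-2, -2, -3)ᵀ
v_2 = (1, 0, 0)ᵀ

Let N = A − (1)·I. We want v_2 with N^2 v_2 = 0 but N^1 v_2 ≠ 0; then v_{j-1} := N · v_j for j = 2, …, 2.

Pick v_2 = (1, 0, 0)ᵀ.
Then v_1 = N · v_2 = (-2, -2, -3)ᵀ.

Sanity check: (A − (1)·I) v_1 = (0, 0, 0)ᵀ = 0. ✓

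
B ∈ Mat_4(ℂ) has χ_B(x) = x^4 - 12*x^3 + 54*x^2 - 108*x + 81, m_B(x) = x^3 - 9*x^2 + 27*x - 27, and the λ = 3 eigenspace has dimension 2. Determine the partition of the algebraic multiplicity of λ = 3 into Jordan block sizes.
Block sizes for λ = 3: [3, 1]

Step 1 — from the characteristic polynomial, algebraic multiplicity of λ = 3 is 4. From dim ker(B − (3)·I) = 2, there are exactly 2 Jordan blocks for λ = 3.
Step 2 — from the minimal polynomial, the factor (x − 3)^3 tells us the largest block for λ = 3 has size 3.
Step 3 — with total size 4, 2 blocks, and largest block 3, the block sizes (in nonincreasing order) are [3, 1].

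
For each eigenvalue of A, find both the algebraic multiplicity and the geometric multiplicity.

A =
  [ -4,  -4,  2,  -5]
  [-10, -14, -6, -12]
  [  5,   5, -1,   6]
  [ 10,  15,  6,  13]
λ = -4: alg = 2, geom = 1; λ = 1: alg = 2, geom = 1

Step 1 — factor the characteristic polynomial to read off the algebraic multiplicities:
  χ_A(x) = (x - 1)^2*(x + 4)^2

Step 2 — compute geometric multiplicities via the rank-nullity identity g(λ) = n − rank(A − λI):
  rank(A − (-4)·I) = 3, so dim ker(A − (-4)·I) = n − 3 = 1
  rank(A − (1)·I) = 3, so dim ker(A − (1)·I) = n − 3 = 1

Summary:
  λ = -4: algebraic multiplicity = 2, geometric multiplicity = 1
  λ = 1: algebraic multiplicity = 2, geometric multiplicity = 1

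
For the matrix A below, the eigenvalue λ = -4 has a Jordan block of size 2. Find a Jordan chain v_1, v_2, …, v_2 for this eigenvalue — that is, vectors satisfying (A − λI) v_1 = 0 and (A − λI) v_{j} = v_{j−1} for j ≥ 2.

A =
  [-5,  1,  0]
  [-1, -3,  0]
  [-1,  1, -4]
A Jordan chain for λ = -4 of length 2:
v_1 = (-1, -1, -1)ᵀ
v_2 = (1, 0, 0)ᵀ

Let N = A − (-4)·I. We want v_2 with N^2 v_2 = 0 but N^1 v_2 ≠ 0; then v_{j-1} := N · v_j for j = 2, …, 2.

Pick v_2 = (1, 0, 0)ᵀ.
Then v_1 = N · v_2 = (-1, -1, -1)ᵀ.

Sanity check: (A − (-4)·I) v_1 = (0, 0, 0)ᵀ = 0. ✓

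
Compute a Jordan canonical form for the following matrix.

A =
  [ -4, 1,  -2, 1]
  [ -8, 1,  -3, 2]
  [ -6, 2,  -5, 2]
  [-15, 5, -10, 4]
J_3(-1) ⊕ J_1(-1)

The characteristic polynomial is
  det(x·I − A) = x^4 + 4*x^3 + 6*x^2 + 4*x + 1 = (x + 1)^4

Eigenvalues and multiplicities (the geometric multiplicity of λ is n − rank(A − λI), which equals the number of Jordan blocks for λ):
  λ = -1: algebraic multiplicity = 4, geometric multiplicity = 2

Determining the block sizes for each eigenvalue:
  λ = -1: with am = 4 and gm = 2, the partition is not yet determined (e.g. several partitions of 4 into 2 parts exist). Let N = A − (-1)·I. Computing rank(N^1) = 2, rank(N^2) = 1, rank(N^3) = 0; the number of blocks of size ≥ j is rank(N^{j−1}) − rank(N^j), giving [2, 1, 1]. So we have 1 block(s) of size 3, 1 block(s) of size 1 → block sizes [3, 1]

Assembling the blocks gives a Jordan form
J =
  [-1,  1,  0,  0]
  [ 0, -1,  1,  0]
  [ 0,  0, -1,  0]
  [ 0,  0,  0, -1]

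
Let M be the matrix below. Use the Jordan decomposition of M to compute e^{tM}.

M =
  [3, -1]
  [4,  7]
e^{tM} =
  [-2*t*exp(5*t) + exp(5*t), -t*exp(5*t)]
  [4*t*exp(5*t), 2*t*exp(5*t) + exp(5*t)]

Strategy: write M = P · J · P⁻¹ where J is a Jordan canonical form, so e^{tM} = P · e^{tJ} · P⁻¹, and e^{tJ} can be computed block-by-block.

M has Jordan form
J =
  [5, 1]
  [0, 5]
(up to reordering of blocks).

Per-block formulas:
  For a 2×2 Jordan block J_2(5): exp(t · J_2(5)) = e^(5t)·(I + t·N), where N is the 2×2 nilpotent shift.

After assembling e^{tJ} and conjugating by P, we get:

e^{tM} =
  [-2*t*exp(5*t) + exp(5*t), -t*exp(5*t)]
  [4*t*exp(5*t), 2*t*exp(5*t) + exp(5*t)]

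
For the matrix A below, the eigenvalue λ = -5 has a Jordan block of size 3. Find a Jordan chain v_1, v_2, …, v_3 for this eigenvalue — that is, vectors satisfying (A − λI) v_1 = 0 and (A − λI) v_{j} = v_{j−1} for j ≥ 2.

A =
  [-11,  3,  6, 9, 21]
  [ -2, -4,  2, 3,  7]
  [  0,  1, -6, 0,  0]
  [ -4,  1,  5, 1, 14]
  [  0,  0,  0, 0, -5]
A Jordan chain for λ = -5 of length 3:
v_1 = (-6, -2, -2, -2, 0)ᵀ
v_2 = (-6, -2, 0, -4, 0)ᵀ
v_3 = (1, 0, 0, 0, 0)ᵀ

Let N = A − (-5)·I. We want v_3 with N^3 v_3 = 0 but N^2 v_3 ≠ 0; then v_{j-1} := N · v_j for j = 3, …, 2.

Pick v_3 = (1, 0, 0, 0, 0)ᵀ.
Then v_2 = N · v_3 = (-6, -2, 0, -4, 0)ᵀ.
Then v_1 = N · v_2 = (-6, -2, -2, -2, 0)ᵀ.

Sanity check: (A − (-5)·I) v_1 = (0, 0, 0, 0, 0)ᵀ = 0. ✓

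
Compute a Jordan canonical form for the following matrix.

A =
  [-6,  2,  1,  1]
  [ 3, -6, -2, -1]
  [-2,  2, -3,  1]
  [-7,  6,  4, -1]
J_3(-4) ⊕ J_1(-4)

The characteristic polynomial is
  det(x·I − A) = x^4 + 16*x^3 + 96*x^2 + 256*x + 256 = (x + 4)^4

Eigenvalues and multiplicities (the geometric multiplicity of λ is n − rank(A − λI), which equals the number of Jordan blocks for λ):
  λ = -4: algebraic multiplicity = 4, geometric multiplicity = 2

Determining the block sizes for each eigenvalue:
  λ = -4: with am = 4 and gm = 2, the partition is not yet determined (e.g. several partitions of 4 into 2 parts exist). Let N = A − (-4)·I. Computing rank(N^1) = 2, rank(N^2) = 1, rank(N^3) = 0; the number of blocks of size ≥ j is rank(N^{j−1}) − rank(N^j), giving [2, 1, 1]. So we have 1 block(s) of size 3, 1 block(s) of size 1 → block sizes [3, 1]

Assembling the blocks gives a Jordan form
J =
  [-4,  1,  0,  0]
  [ 0, -4,  1,  0]
  [ 0,  0, -4,  0]
  [ 0,  0,  0, -4]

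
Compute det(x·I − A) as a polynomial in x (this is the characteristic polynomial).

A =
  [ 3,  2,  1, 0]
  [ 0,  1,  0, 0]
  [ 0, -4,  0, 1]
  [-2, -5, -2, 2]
x^4 - 6*x^3 + 13*x^2 - 12*x + 4

Expanding det(x·I − A) (e.g. by cofactor expansion or by noting that A is similar to its Jordan form J, which has the same characteristic polynomial as A) gives
  χ_A(x) = x^4 - 6*x^3 + 13*x^2 - 12*x + 4
which factors as (x - 2)^2*(x - 1)^2. The eigenvalues (with algebraic multiplicities) are λ = 1 with multiplicity 2, λ = 2 with multiplicity 2.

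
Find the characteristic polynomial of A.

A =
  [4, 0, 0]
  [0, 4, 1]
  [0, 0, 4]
x^3 - 12*x^2 + 48*x - 64

Expanding det(x·I − A) (e.g. by cofactor expansion or by noting that A is similar to its Jordan form J, which has the same characteristic polynomial as A) gives
  χ_A(x) = x^3 - 12*x^2 + 48*x - 64
which factors as (x - 4)^3. The eigenvalues (with algebraic multiplicities) are λ = 4 with multiplicity 3.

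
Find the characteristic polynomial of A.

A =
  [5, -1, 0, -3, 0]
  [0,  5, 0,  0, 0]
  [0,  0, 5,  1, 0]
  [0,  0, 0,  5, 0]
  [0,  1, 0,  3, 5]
x^5 - 25*x^4 + 250*x^3 - 1250*x^2 + 3125*x - 3125

Expanding det(x·I − A) (e.g. by cofactor expansion or by noting that A is similar to its Jordan form J, which has the same characteristic polynomial as A) gives
  χ_A(x) = x^5 - 25*x^4 + 250*x^3 - 1250*x^2 + 3125*x - 3125
which factors as (x - 5)^5. The eigenvalues (with algebraic multiplicities) are λ = 5 with multiplicity 5.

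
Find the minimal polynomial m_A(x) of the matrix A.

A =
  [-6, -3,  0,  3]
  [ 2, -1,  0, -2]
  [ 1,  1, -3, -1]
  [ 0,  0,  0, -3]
x^2 + 7*x + 12

The characteristic polynomial is χ_A(x) = (x + 3)^3*(x + 4), so the eigenvalues are known. The minimal polynomial is
  m_A(x) = Π_λ (x − λ)^{k_λ}
where k_λ is the size of the *largest* Jordan block for λ (equivalently, the smallest k with (A − λI)^k v = 0 for every generalised eigenvector v of λ).

  λ = -4: largest Jordan block has size 1, contributing (x + 4)
  λ = -3: largest Jordan block has size 1, contributing (x + 3)

So m_A(x) = (x + 3)*(x + 4) = x^2 + 7*x + 12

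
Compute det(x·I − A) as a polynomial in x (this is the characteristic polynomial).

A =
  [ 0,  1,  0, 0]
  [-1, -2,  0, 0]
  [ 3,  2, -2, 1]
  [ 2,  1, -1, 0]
x^4 + 4*x^3 + 6*x^2 + 4*x + 1

Expanding det(x·I − A) (e.g. by cofactor expansion or by noting that A is similar to its Jordan form J, which has the same characteristic polynomial as A) gives
  χ_A(x) = x^4 + 4*x^3 + 6*x^2 + 4*x + 1
which factors as (x + 1)^4. The eigenvalues (with algebraic multiplicities) are λ = -1 with multiplicity 4.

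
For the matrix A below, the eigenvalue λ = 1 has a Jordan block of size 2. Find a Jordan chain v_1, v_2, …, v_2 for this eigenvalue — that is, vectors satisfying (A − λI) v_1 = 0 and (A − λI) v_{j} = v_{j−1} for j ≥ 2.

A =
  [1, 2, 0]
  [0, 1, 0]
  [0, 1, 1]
A Jordan chain for λ = 1 of length 2:
v_1 = (2, 0, 1)ᵀ
v_2 = (0, 1, 0)ᵀ

Let N = A − (1)·I. We want v_2 with N^2 v_2 = 0 but N^1 v_2 ≠ 0; then v_{j-1} := N · v_j for j = 2, …, 2.

Pick v_2 = (0, 1, 0)ᵀ.
Then v_1 = N · v_2 = (2, 0, 1)ᵀ.

Sanity check: (A − (1)·I) v_1 = (0, 0, 0)ᵀ = 0. ✓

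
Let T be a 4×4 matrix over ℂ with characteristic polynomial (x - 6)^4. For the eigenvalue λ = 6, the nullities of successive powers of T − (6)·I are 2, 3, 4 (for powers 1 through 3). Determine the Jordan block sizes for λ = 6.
Block sizes for λ = 6: [3, 1]

From the dimensions of kernels of powers, the number of Jordan blocks of size at least j is d_j − d_{j−1} where d_j = dim ker(N^j) (with d_0 = 0). Computing the differences gives [2, 1, 1].
The number of blocks of size exactly k is (#blocks of size ≥ k) − (#blocks of size ≥ k + 1), so the partition is: 1 block(s) of size 1, 1 block(s) of size 3.
In nonincreasing order the block sizes are [3, 1].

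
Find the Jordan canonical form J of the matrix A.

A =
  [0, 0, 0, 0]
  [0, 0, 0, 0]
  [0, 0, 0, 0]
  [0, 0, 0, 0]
J_1(0) ⊕ J_1(0) ⊕ J_1(0) ⊕ J_1(0)

The characteristic polynomial is
  det(x·I − A) = x^4

Eigenvalues and multiplicities (the geometric multiplicity of λ is n − rank(A − λI), which equals the number of Jordan blocks for λ):
  λ = 0: algebraic multiplicity = 4, geometric multiplicity = 4

Determining the block sizes for each eigenvalue:
  λ = 0: gm = am = 4, so every block has size 1 → block sizes [1, 1, 1, 1]

Assembling the blocks gives a Jordan form
J =
  [0, 0, 0, 0]
  [0, 0, 0, 0]
  [0, 0, 0, 0]
  [0, 0, 0, 0]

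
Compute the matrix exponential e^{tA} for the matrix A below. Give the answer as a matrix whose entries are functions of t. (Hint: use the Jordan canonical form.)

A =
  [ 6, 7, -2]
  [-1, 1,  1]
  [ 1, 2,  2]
e^{tA} =
  [3*t*exp(3*t) + exp(3*t), 3*t^2*exp(3*t)/2 + 7*t*exp(3*t), 3*t^2*exp(3*t)/2 - 2*t*exp(3*t)]
  [-t*exp(3*t), -t^2*exp(3*t)/2 - 2*t*exp(3*t) + exp(3*t), -t^2*exp(3*t)/2 + t*exp(3*t)]
  [t*exp(3*t), t^2*exp(3*t)/2 + 2*t*exp(3*t), t^2*exp(3*t)/2 - t*exp(3*t) + exp(3*t)]

Strategy: write A = P · J · P⁻¹ where J is a Jordan canonical form, so e^{tA} = P · e^{tJ} · P⁻¹, and e^{tJ} can be computed block-by-block.

A has Jordan form
J =
  [3, 1, 0]
  [0, 3, 1]
  [0, 0, 3]
(up to reordering of blocks).

Per-block formulas:
  For a 3×3 Jordan block J_3(3): exp(t · J_3(3)) = e^(3t)·(I + t·N + (t^2/2)·N^2), where N is the 3×3 nilpotent shift.

After assembling e^{tJ} and conjugating by P, we get:

e^{tA} =
  [3*t*exp(3*t) + exp(3*t), 3*t^2*exp(3*t)/2 + 7*t*exp(3*t), 3*t^2*exp(3*t)/2 - 2*t*exp(3*t)]
  [-t*exp(3*t), -t^2*exp(3*t)/2 - 2*t*exp(3*t) + exp(3*t), -t^2*exp(3*t)/2 + t*exp(3*t)]
  [t*exp(3*t), t^2*exp(3*t)/2 + 2*t*exp(3*t), t^2*exp(3*t)/2 - t*exp(3*t) + exp(3*t)]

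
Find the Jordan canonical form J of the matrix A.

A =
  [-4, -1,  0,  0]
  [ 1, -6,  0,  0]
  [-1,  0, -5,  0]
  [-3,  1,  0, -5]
J_3(-5) ⊕ J_1(-5)

The characteristic polynomial is
  det(x·I − A) = x^4 + 20*x^3 + 150*x^2 + 500*x + 625 = (x + 5)^4

Eigenvalues and multiplicities (the geometric multiplicity of λ is n − rank(A − λI), which equals the number of Jordan blocks for λ):
  λ = -5: algebraic multiplicity = 4, geometric multiplicity = 2

Determining the block sizes for each eigenvalue:
  λ = -5: with am = 4 and gm = 2, the partition is not yet determined (e.g. several partitions of 4 into 2 parts exist). Let N = A − (-5)·I. Computing rank(N^1) = 2, rank(N^2) = 1, rank(N^3) = 0; the number of blocks of size ≥ j is rank(N^{j−1}) − rank(N^j), giving [2, 1, 1]. So we have 1 block(s) of size 3, 1 block(s) of size 1 → block sizes [3, 1]

Assembling the blocks gives a Jordan form
J =
  [-5,  1,  0,  0]
  [ 0, -5,  1,  0]
  [ 0,  0, -5,  0]
  [ 0,  0,  0, -5]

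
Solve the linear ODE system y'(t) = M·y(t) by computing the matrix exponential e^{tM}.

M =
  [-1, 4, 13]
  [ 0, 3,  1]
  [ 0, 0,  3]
e^{tM} =
  [exp(-t), exp(3*t) - exp(-t), t*exp(3*t) + 3*exp(3*t) - 3*exp(-t)]
  [0, exp(3*t), t*exp(3*t)]
  [0, 0, exp(3*t)]

Strategy: write M = P · J · P⁻¹ where J is a Jordan canonical form, so e^{tM} = P · e^{tJ} · P⁻¹, and e^{tJ} can be computed block-by-block.

M has Jordan form
J =
  [-1, 0, 0]
  [ 0, 3, 1]
  [ 0, 0, 3]
(up to reordering of blocks).

Per-block formulas:
  For a 2×2 Jordan block J_2(3): exp(t · J_2(3)) = e^(3t)·(I + t·N), where N is the 2×2 nilpotent shift.
  For a 1×1 block at λ = -1: exp(t · [-1]) = [e^(-1t)].

After assembling e^{tJ} and conjugating by P, we get:

e^{tM} =
  [exp(-t), exp(3*t) - exp(-t), t*exp(3*t) + 3*exp(3*t) - 3*exp(-t)]
  [0, exp(3*t), t*exp(3*t)]
  [0, 0, exp(3*t)]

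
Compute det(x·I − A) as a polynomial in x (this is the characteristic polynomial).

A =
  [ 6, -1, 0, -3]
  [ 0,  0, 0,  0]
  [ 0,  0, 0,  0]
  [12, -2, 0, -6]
x^4

Expanding det(x·I − A) (e.g. by cofactor expansion or by noting that A is similar to its Jordan form J, which has the same characteristic polynomial as A) gives
  χ_A(x) = x^4
which factors as x^4. The eigenvalues (with algebraic multiplicities) are λ = 0 with multiplicity 4.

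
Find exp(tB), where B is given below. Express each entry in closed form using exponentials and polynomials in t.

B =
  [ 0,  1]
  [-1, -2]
e^{tB} =
  [t*exp(-t) + exp(-t), t*exp(-t)]
  [-t*exp(-t), -t*exp(-t) + exp(-t)]

Strategy: write B = P · J · P⁻¹ where J is a Jordan canonical form, so e^{tB} = P · e^{tJ} · P⁻¹, and e^{tJ} can be computed block-by-block.

B has Jordan form
J =
  [-1,  1]
  [ 0, -1]
(up to reordering of blocks).

Per-block formulas:
  For a 2×2 Jordan block J_2(-1): exp(t · J_2(-1)) = e^(-1t)·(I + t·N), where N is the 2×2 nilpotent shift.

After assembling e^{tJ} and conjugating by P, we get:

e^{tB} =
  [t*exp(-t) + exp(-t), t*exp(-t)]
  [-t*exp(-t), -t*exp(-t) + exp(-t)]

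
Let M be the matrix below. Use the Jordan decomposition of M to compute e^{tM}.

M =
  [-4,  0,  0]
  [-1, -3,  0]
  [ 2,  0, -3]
e^{tM} =
  [exp(-4*t), 0, 0]
  [-exp(-3*t) + exp(-4*t), exp(-3*t), 0]
  [2*exp(-3*t) - 2*exp(-4*t), 0, exp(-3*t)]

Strategy: write M = P · J · P⁻¹ where J is a Jordan canonical form, so e^{tM} = P · e^{tJ} · P⁻¹, and e^{tJ} can be computed block-by-block.

M has Jordan form
J =
  [-4,  0,  0]
  [ 0, -3,  0]
  [ 0,  0, -3]
(up to reordering of blocks).

Per-block formulas:
  For a 1×1 block at λ = -3: exp(t · [-3]) = [e^(-3t)].
  For a 1×1 block at λ = -4: exp(t · [-4]) = [e^(-4t)].

After assembling e^{tJ} and conjugating by P, we get:

e^{tM} =
  [exp(-4*t), 0, 0]
  [-exp(-3*t) + exp(-4*t), exp(-3*t), 0]
  [2*exp(-3*t) - 2*exp(-4*t), 0, exp(-3*t)]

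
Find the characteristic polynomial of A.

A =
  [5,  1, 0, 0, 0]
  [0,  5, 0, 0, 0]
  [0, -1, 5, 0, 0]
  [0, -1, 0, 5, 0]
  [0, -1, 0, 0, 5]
x^5 - 25*x^4 + 250*x^3 - 1250*x^2 + 3125*x - 3125

Expanding det(x·I − A) (e.g. by cofactor expansion or by noting that A is similar to its Jordan form J, which has the same characteristic polynomial as A) gives
  χ_A(x) = x^5 - 25*x^4 + 250*x^3 - 1250*x^2 + 3125*x - 3125
which factors as (x - 5)^5. The eigenvalues (with algebraic multiplicities) are λ = 5 with multiplicity 5.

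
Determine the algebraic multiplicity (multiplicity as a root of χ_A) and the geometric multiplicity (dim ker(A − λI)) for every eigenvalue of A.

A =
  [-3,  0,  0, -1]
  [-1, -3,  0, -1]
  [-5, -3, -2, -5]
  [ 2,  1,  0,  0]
λ = -2: alg = 4, geom = 2

Step 1 — factor the characteristic polynomial to read off the algebraic multiplicities:
  χ_A(x) = (x + 2)^4

Step 2 — compute geometric multiplicities via the rank-nullity identity g(λ) = n − rank(A − λI):
  rank(A − (-2)·I) = 2, so dim ker(A − (-2)·I) = n − 2 = 2

Summary:
  λ = -2: algebraic multiplicity = 4, geometric multiplicity = 2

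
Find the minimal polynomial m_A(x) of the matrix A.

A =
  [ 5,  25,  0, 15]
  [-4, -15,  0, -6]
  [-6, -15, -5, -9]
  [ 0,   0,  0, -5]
x^2 + 10*x + 25

The characteristic polynomial is χ_A(x) = (x + 5)^4, so the eigenvalues are known. The minimal polynomial is
  m_A(x) = Π_λ (x − λ)^{k_λ}
where k_λ is the size of the *largest* Jordan block for λ (equivalently, the smallest k with (A − λI)^k v = 0 for every generalised eigenvector v of λ).

  λ = -5: largest Jordan block has size 2, contributing (x + 5)^2

So m_A(x) = (x + 5)^2 = x^2 + 10*x + 25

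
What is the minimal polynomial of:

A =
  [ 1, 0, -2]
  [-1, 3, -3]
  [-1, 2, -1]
x^3 - 3*x^2 + 3*x - 1

The characteristic polynomial is χ_A(x) = (x - 1)^3, so the eigenvalues are known. The minimal polynomial is
  m_A(x) = Π_λ (x − λ)^{k_λ}
where k_λ is the size of the *largest* Jordan block for λ (equivalently, the smallest k with (A − λI)^k v = 0 for every generalised eigenvector v of λ).

  λ = 1: largest Jordan block has size 3, contributing (x − 1)^3

So m_A(x) = (x - 1)^3 = x^3 - 3*x^2 + 3*x - 1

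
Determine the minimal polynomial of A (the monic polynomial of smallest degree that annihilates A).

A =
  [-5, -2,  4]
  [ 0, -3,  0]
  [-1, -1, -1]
x^2 + 6*x + 9

The characteristic polynomial is χ_A(x) = (x + 3)^3, so the eigenvalues are known. The minimal polynomial is
  m_A(x) = Π_λ (x − λ)^{k_λ}
where k_λ is the size of the *largest* Jordan block for λ (equivalently, the smallest k with (A − λI)^k v = 0 for every generalised eigenvector v of λ).

  λ = -3: largest Jordan block has size 2, contributing (x + 3)^2

So m_A(x) = (x + 3)^2 = x^2 + 6*x + 9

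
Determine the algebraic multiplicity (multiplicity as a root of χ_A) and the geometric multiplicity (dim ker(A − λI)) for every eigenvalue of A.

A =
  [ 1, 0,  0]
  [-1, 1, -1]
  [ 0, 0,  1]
λ = 1: alg = 3, geom = 2

Step 1 — factor the characteristic polynomial to read off the algebraic multiplicities:
  χ_A(x) = (x - 1)^3

Step 2 — compute geometric multiplicities via the rank-nullity identity g(λ) = n − rank(A − λI):
  rank(A − (1)·I) = 1, so dim ker(A − (1)·I) = n − 1 = 2

Summary:
  λ = 1: algebraic multiplicity = 3, geometric multiplicity = 2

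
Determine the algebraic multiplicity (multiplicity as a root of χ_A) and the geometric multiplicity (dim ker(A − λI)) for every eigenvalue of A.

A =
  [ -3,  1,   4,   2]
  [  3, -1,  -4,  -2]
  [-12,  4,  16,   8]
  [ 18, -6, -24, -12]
λ = 0: alg = 4, geom = 3

Step 1 — factor the characteristic polynomial to read off the algebraic multiplicities:
  χ_A(x) = x^4

Step 2 — compute geometric multiplicities via the rank-nullity identity g(λ) = n − rank(A − λI):
  rank(A − (0)·I) = 1, so dim ker(A − (0)·I) = n − 1 = 3

Summary:
  λ = 0: algebraic multiplicity = 4, geometric multiplicity = 3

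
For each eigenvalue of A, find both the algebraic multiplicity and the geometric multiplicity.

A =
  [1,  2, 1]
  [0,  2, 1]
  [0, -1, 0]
λ = 1: alg = 3, geom = 1

Step 1 — factor the characteristic polynomial to read off the algebraic multiplicities:
  χ_A(x) = (x - 1)^3

Step 2 — compute geometric multiplicities via the rank-nullity identity g(λ) = n − rank(A − λI):
  rank(A − (1)·I) = 2, so dim ker(A − (1)·I) = n − 2 = 1

Summary:
  λ = 1: algebraic multiplicity = 3, geometric multiplicity = 1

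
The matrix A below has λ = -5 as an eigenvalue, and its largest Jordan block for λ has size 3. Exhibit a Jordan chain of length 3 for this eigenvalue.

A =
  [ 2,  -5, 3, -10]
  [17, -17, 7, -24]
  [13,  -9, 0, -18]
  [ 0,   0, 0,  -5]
A Jordan chain for λ = -5 of length 3:
v_1 = (3, 6, 3, 0)ᵀ
v_2 = (7, 17, 13, 0)ᵀ
v_3 = (1, 0, 0, 0)ᵀ

Let N = A − (-5)·I. We want v_3 with N^3 v_3 = 0 but N^2 v_3 ≠ 0; then v_{j-1} := N · v_j for j = 3, …, 2.

Pick v_3 = (1, 0, 0, 0)ᵀ.
Then v_2 = N · v_3 = (7, 17, 13, 0)ᵀ.
Then v_1 = N · v_2 = (3, 6, 3, 0)ᵀ.

Sanity check: (A − (-5)·I) v_1 = (0, 0, 0, 0)ᵀ = 0. ✓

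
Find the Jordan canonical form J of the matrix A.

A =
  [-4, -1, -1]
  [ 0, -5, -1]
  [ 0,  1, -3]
J_2(-4) ⊕ J_1(-4)

The characteristic polynomial is
  det(x·I − A) = x^3 + 12*x^2 + 48*x + 64 = (x + 4)^3

Eigenvalues and multiplicities (the geometric multiplicity of λ is n − rank(A − λI), which equals the number of Jordan blocks for λ):
  λ = -4: algebraic multiplicity = 3, geometric multiplicity = 2

Determining the block sizes for each eigenvalue:
  λ = -4: 2 blocks summing to 3 forces exactly one block of size 2 and the rest size 1 → block sizes [2, 1]

Assembling the blocks gives a Jordan form
J =
  [-4,  1,  0]
  [ 0, -4,  0]
  [ 0,  0, -4]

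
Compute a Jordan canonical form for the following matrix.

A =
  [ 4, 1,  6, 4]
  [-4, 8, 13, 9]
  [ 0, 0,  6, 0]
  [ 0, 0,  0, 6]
J_3(6) ⊕ J_1(6)

The characteristic polynomial is
  det(x·I − A) = x^4 - 24*x^3 + 216*x^2 - 864*x + 1296 = (x - 6)^4

Eigenvalues and multiplicities (the geometric multiplicity of λ is n − rank(A − λI), which equals the number of Jordan blocks for λ):
  λ = 6: algebraic multiplicity = 4, geometric multiplicity = 2

Determining the block sizes for each eigenvalue:
  λ = 6: with am = 4 and gm = 2, the partition is not yet determined (e.g. several partitions of 4 into 2 parts exist). Let N = A − (6)·I. Computing rank(N^1) = 2, rank(N^2) = 1, rank(N^3) = 0; the number of blocks of size ≥ j is rank(N^{j−1}) − rank(N^j), giving [2, 1, 1]. So we have 1 block(s) of size 3, 1 block(s) of size 1 → block sizes [3, 1]

Assembling the blocks gives a Jordan form
J =
  [6, 1, 0, 0]
  [0, 6, 1, 0]
  [0, 0, 6, 0]
  [0, 0, 0, 6]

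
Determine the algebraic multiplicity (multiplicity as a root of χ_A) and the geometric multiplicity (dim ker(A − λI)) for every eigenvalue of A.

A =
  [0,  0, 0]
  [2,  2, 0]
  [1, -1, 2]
λ = 0: alg = 1, geom = 1; λ = 2: alg = 2, geom = 1

Step 1 — factor the characteristic polynomial to read off the algebraic multiplicities:
  χ_A(x) = x*(x - 2)^2

Step 2 — compute geometric multiplicities via the rank-nullity identity g(λ) = n − rank(A − λI):
  rank(A − (0)·I) = 2, so dim ker(A − (0)·I) = n − 2 = 1
  rank(A − (2)·I) = 2, so dim ker(A − (2)·I) = n − 2 = 1

Summary:
  λ = 0: algebraic multiplicity = 1, geometric multiplicity = 1
  λ = 2: algebraic multiplicity = 2, geometric multiplicity = 1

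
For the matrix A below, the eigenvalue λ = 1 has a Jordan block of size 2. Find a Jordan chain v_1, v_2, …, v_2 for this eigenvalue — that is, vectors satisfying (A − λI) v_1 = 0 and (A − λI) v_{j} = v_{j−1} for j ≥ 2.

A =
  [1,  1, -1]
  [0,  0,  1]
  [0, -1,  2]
A Jordan chain for λ = 1 of length 2:
v_1 = (1, -1, -1)ᵀ
v_2 = (0, 1, 0)ᵀ

Let N = A − (1)·I. We want v_2 with N^2 v_2 = 0 but N^1 v_2 ≠ 0; then v_{j-1} := N · v_j for j = 2, …, 2.

Pick v_2 = (0, 1, 0)ᵀ.
Then v_1 = N · v_2 = (1, -1, -1)ᵀ.

Sanity check: (A − (1)·I) v_1 = (0, 0, 0)ᵀ = 0. ✓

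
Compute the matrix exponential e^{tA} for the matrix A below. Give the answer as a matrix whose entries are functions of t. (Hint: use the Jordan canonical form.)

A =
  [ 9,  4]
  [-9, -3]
e^{tA} =
  [6*t*exp(3*t) + exp(3*t), 4*t*exp(3*t)]
  [-9*t*exp(3*t), -6*t*exp(3*t) + exp(3*t)]

Strategy: write A = P · J · P⁻¹ where J is a Jordan canonical form, so e^{tA} = P · e^{tJ} · P⁻¹, and e^{tJ} can be computed block-by-block.

A has Jordan form
J =
  [3, 1]
  [0, 3]
(up to reordering of blocks).

Per-block formulas:
  For a 2×2 Jordan block J_2(3): exp(t · J_2(3)) = e^(3t)·(I + t·N), where N is the 2×2 nilpotent shift.

After assembling e^{tJ} and conjugating by P, we get:

e^{tA} =
  [6*t*exp(3*t) + exp(3*t), 4*t*exp(3*t)]
  [-9*t*exp(3*t), -6*t*exp(3*t) + exp(3*t)]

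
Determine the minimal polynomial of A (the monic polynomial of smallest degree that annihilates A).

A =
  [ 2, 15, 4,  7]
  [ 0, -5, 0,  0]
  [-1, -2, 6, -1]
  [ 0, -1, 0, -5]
x^4 + 2*x^3 - 39*x^2 - 40*x + 400

The characteristic polynomial is χ_A(x) = (x - 4)^2*(x + 5)^2, so the eigenvalues are known. The minimal polynomial is
  m_A(x) = Π_λ (x − λ)^{k_λ}
where k_λ is the size of the *largest* Jordan block for λ (equivalently, the smallest k with (A − λI)^k v = 0 for every generalised eigenvector v of λ).

  λ = -5: largest Jordan block has size 2, contributing (x + 5)^2
  λ = 4: largest Jordan block has size 2, contributing (x − 4)^2

So m_A(x) = (x - 4)^2*(x + 5)^2 = x^4 + 2*x^3 - 39*x^2 - 40*x + 400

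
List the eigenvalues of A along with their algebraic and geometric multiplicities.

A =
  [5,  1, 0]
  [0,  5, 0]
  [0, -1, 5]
λ = 5: alg = 3, geom = 2

Step 1 — factor the characteristic polynomial to read off the algebraic multiplicities:
  χ_A(x) = (x - 5)^3

Step 2 — compute geometric multiplicities via the rank-nullity identity g(λ) = n − rank(A − λI):
  rank(A − (5)·I) = 1, so dim ker(A − (5)·I) = n − 1 = 2

Summary:
  λ = 5: algebraic multiplicity = 3, geometric multiplicity = 2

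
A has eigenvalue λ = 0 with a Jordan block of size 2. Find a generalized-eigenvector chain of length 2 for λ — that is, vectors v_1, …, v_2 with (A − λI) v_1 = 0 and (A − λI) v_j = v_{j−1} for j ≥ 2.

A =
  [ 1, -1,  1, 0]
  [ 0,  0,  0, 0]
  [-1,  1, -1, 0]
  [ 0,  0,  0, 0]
A Jordan chain for λ = 0 of length 2:
v_1 = (1, 0, -1, 0)ᵀ
v_2 = (1, 0, 0, 0)ᵀ

Let N = A − (0)·I. We want v_2 with N^2 v_2 = 0 but N^1 v_2 ≠ 0; then v_{j-1} := N · v_j for j = 2, …, 2.

Pick v_2 = (1, 0, 0, 0)ᵀ.
Then v_1 = N · v_2 = (1, 0, -1, 0)ᵀ.

Sanity check: (A − (0)·I) v_1 = (0, 0, 0, 0)ᵀ = 0. ✓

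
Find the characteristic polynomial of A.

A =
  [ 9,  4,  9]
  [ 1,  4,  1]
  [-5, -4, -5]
x^3 - 8*x^2 + 16*x

Expanding det(x·I − A) (e.g. by cofactor expansion or by noting that A is similar to its Jordan form J, which has the same characteristic polynomial as A) gives
  χ_A(x) = x^3 - 8*x^2 + 16*x
which factors as x*(x - 4)^2. The eigenvalues (with algebraic multiplicities) are λ = 0 with multiplicity 1, λ = 4 with multiplicity 2.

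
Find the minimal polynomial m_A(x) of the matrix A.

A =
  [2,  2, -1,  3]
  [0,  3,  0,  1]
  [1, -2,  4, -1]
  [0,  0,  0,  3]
x^2 - 6*x + 9

The characteristic polynomial is χ_A(x) = (x - 3)^4, so the eigenvalues are known. The minimal polynomial is
  m_A(x) = Π_λ (x − λ)^{k_λ}
where k_λ is the size of the *largest* Jordan block for λ (equivalently, the smallest k with (A − λI)^k v = 0 for every generalised eigenvector v of λ).

  λ = 3: largest Jordan block has size 2, contributing (x − 3)^2

So m_A(x) = (x - 3)^2 = x^2 - 6*x + 9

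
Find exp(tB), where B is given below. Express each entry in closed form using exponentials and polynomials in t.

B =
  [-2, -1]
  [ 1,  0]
e^{tB} =
  [-t*exp(-t) + exp(-t), -t*exp(-t)]
  [t*exp(-t), t*exp(-t) + exp(-t)]

Strategy: write B = P · J · P⁻¹ where J is a Jordan canonical form, so e^{tB} = P · e^{tJ} · P⁻¹, and e^{tJ} can be computed block-by-block.

B has Jordan form
J =
  [-1,  1]
  [ 0, -1]
(up to reordering of blocks).

Per-block formulas:
  For a 2×2 Jordan block J_2(-1): exp(t · J_2(-1)) = e^(-1t)·(I + t·N), where N is the 2×2 nilpotent shift.

After assembling e^{tJ} and conjugating by P, we get:

e^{tB} =
  [-t*exp(-t) + exp(-t), -t*exp(-t)]
  [t*exp(-t), t*exp(-t) + exp(-t)]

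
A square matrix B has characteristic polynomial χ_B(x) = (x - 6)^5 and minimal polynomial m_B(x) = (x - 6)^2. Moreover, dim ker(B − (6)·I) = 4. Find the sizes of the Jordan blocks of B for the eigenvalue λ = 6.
Block sizes for λ = 6: [2, 1, 1, 1]

Step 1 — from the characteristic polynomial, algebraic multiplicity of λ = 6 is 5. From dim ker(B − (6)·I) = 4, there are exactly 4 Jordan blocks for λ = 6.
Step 2 — from the minimal polynomial, the factor (x − 6)^2 tells us the largest block for λ = 6 has size 2.
Step 3 — with total size 5, 4 blocks, and largest block 2, the block sizes (in nonincreasing order) are [2, 1, 1, 1].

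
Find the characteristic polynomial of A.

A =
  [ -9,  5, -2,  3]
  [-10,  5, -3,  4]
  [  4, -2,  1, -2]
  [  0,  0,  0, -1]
x^4 + 4*x^3 + 6*x^2 + 4*x + 1

Expanding det(x·I − A) (e.g. by cofactor expansion or by noting that A is similar to its Jordan form J, which has the same characteristic polynomial as A) gives
  χ_A(x) = x^4 + 4*x^3 + 6*x^2 + 4*x + 1
which factors as (x + 1)^4. The eigenvalues (with algebraic multiplicities) are λ = -1 with multiplicity 4.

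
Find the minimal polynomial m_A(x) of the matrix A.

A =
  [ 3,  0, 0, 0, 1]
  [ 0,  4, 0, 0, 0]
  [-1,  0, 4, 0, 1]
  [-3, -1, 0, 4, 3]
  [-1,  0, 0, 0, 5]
x^2 - 8*x + 16

The characteristic polynomial is χ_A(x) = (x - 4)^5, so the eigenvalues are known. The minimal polynomial is
  m_A(x) = Π_λ (x − λ)^{k_λ}
where k_λ is the size of the *largest* Jordan block for λ (equivalently, the smallest k with (A − λI)^k v = 0 for every generalised eigenvector v of λ).

  λ = 4: largest Jordan block has size 2, contributing (x − 4)^2

So m_A(x) = (x - 4)^2 = x^2 - 8*x + 16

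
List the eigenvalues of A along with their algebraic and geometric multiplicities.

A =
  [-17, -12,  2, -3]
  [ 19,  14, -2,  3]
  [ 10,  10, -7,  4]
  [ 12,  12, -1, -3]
λ = -5: alg = 3, geom = 1; λ = 2: alg = 1, geom = 1

Step 1 — factor the characteristic polynomial to read off the algebraic multiplicities:
  χ_A(x) = (x - 2)*(x + 5)^3

Step 2 — compute geometric multiplicities via the rank-nullity identity g(λ) = n − rank(A − λI):
  rank(A − (-5)·I) = 3, so dim ker(A − (-5)·I) = n − 3 = 1
  rank(A − (2)·I) = 3, so dim ker(A − (2)·I) = n − 3 = 1

Summary:
  λ = -5: algebraic multiplicity = 3, geometric multiplicity = 1
  λ = 2: algebraic multiplicity = 1, geometric multiplicity = 1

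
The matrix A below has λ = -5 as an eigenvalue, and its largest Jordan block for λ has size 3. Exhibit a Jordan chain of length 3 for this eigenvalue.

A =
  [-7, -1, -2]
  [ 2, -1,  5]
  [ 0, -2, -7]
A Jordan chain for λ = -5 of length 3:
v_1 = (2, 4, -4)ᵀ
v_2 = (-2, 2, 0)ᵀ
v_3 = (1, 0, 0)ᵀ

Let N = A − (-5)·I. We want v_3 with N^3 v_3 = 0 but N^2 v_3 ≠ 0; then v_{j-1} := N · v_j for j = 3, …, 2.

Pick v_3 = (1, 0, 0)ᵀ.
Then v_2 = N · v_3 = (-2, 2, 0)ᵀ.
Then v_1 = N · v_2 = (2, 4, -4)ᵀ.

Sanity check: (A − (-5)·I) v_1 = (0, 0, 0)ᵀ = 0. ✓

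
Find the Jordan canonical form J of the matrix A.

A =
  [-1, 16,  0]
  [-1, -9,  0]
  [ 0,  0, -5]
J_2(-5) ⊕ J_1(-5)

The characteristic polynomial is
  det(x·I − A) = x^3 + 15*x^2 + 75*x + 125 = (x + 5)^3

Eigenvalues and multiplicities (the geometric multiplicity of λ is n − rank(A − λI), which equals the number of Jordan blocks for λ):
  λ = -5: algebraic multiplicity = 3, geometric multiplicity = 2

Determining the block sizes for each eigenvalue:
  λ = -5: 2 blocks summing to 3 forces exactly one block of size 2 and the rest size 1 → block sizes [2, 1]

Assembling the blocks gives a Jordan form
J =
  [-5,  1,  0]
  [ 0, -5,  0]
  [ 0,  0, -5]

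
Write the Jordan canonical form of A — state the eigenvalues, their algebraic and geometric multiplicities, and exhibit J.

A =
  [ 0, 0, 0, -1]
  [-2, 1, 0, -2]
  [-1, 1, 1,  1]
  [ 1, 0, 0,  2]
J_2(1) ⊕ J_2(1)

The characteristic polynomial is
  det(x·I − A) = x^4 - 4*x^3 + 6*x^2 - 4*x + 1 = (x - 1)^4

Eigenvalues and multiplicities (the geometric multiplicity of λ is n − rank(A − λI), which equals the number of Jordan blocks for λ):
  λ = 1: algebraic multiplicity = 4, geometric multiplicity = 2

Determining the block sizes for each eigenvalue:
  λ = 1: with am = 4 and gm = 2, the partition is not yet determined (e.g. several partitions of 4 into 2 parts exist). Let N = A − (1)·I. Computing rank(N^1) = 2, rank(N^2) = 0; the number of blocks of size ≥ j is rank(N^{j−1}) − rank(N^j), giving [2, 2]. So we have 2 block(s) of size 2 → block sizes [2, 2]

Assembling the blocks gives a Jordan form
J =
  [1, 1, 0, 0]
  [0, 1, 0, 0]
  [0, 0, 1, 1]
  [0, 0, 0, 1]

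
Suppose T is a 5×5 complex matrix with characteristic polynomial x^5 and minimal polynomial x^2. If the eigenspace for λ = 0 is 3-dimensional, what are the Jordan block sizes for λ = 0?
Block sizes for λ = 0: [2, 2, 1]

Step 1 — from the characteristic polynomial, algebraic multiplicity of λ = 0 is 5. From dim ker(T − (0)·I) = 3, there are exactly 3 Jordan blocks for λ = 0.
Step 2 — from the minimal polynomial, the factor (x − 0)^2 tells us the largest block for λ = 0 has size 2.
Step 3 — with total size 5, 3 blocks, and largest block 2, the block sizes (in nonincreasing order) are [2, 2, 1].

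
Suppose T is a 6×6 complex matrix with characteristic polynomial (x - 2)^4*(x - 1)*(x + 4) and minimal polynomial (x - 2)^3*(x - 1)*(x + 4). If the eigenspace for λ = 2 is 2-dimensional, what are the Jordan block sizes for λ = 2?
Block sizes for λ = 2: [3, 1]

Step 1 — from the characteristic polynomial, algebraic multiplicity of λ = 2 is 4. From dim ker(T − (2)·I) = 2, there are exactly 2 Jordan blocks for λ = 2.
Step 2 — from the minimal polynomial, the factor (x − 2)^3 tells us the largest block for λ = 2 has size 3.
Step 3 — with total size 4, 2 blocks, and largest block 3, the block sizes (in nonincreasing order) are [3, 1].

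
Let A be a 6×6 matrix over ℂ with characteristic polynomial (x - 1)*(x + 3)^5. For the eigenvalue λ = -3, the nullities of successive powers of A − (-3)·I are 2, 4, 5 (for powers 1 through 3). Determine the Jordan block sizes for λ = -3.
Block sizes for λ = -3: [3, 2]

From the dimensions of kernels of powers, the number of Jordan blocks of size at least j is d_j − d_{j−1} where d_j = dim ker(N^j) (with d_0 = 0). Computing the differences gives [2, 2, 1].
The number of blocks of size exactly k is (#blocks of size ≥ k) − (#blocks of size ≥ k + 1), so the partition is: 1 block(s) of size 2, 1 block(s) of size 3.
In nonincreasing order the block sizes are [3, 2].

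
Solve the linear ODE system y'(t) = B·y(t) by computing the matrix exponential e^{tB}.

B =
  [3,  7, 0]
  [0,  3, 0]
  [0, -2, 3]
e^{tB} =
  [exp(3*t), 7*t*exp(3*t), 0]
  [0, exp(3*t), 0]
  [0, -2*t*exp(3*t), exp(3*t)]

Strategy: write B = P · J · P⁻¹ where J is a Jordan canonical form, so e^{tB} = P · e^{tJ} · P⁻¹, and e^{tJ} can be computed block-by-block.

B has Jordan form
J =
  [3, 1, 0]
  [0, 3, 0]
  [0, 0, 3]
(up to reordering of blocks).

Per-block formulas:
  For a 2×2 Jordan block J_2(3): exp(t · J_2(3)) = e^(3t)·(I + t·N), where N is the 2×2 nilpotent shift.
  For a 1×1 block at λ = 3: exp(t · [3]) = [e^(3t)].

After assembling e^{tJ} and conjugating by P, we get:

e^{tB} =
  [exp(3*t), 7*t*exp(3*t), 0]
  [0, exp(3*t), 0]
  [0, -2*t*exp(3*t), exp(3*t)]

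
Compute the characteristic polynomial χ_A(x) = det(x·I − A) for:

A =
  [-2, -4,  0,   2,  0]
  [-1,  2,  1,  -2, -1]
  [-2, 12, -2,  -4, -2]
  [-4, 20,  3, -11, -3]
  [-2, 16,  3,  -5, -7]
x^5 + 20*x^4 + 160*x^3 + 640*x^2 + 1280*x + 1024

Expanding det(x·I − A) (e.g. by cofactor expansion or by noting that A is similar to its Jordan form J, which has the same characteristic polynomial as A) gives
  χ_A(x) = x^5 + 20*x^4 + 160*x^3 + 640*x^2 + 1280*x + 1024
which factors as (x + 4)^5. The eigenvalues (with algebraic multiplicities) are λ = -4 with multiplicity 5.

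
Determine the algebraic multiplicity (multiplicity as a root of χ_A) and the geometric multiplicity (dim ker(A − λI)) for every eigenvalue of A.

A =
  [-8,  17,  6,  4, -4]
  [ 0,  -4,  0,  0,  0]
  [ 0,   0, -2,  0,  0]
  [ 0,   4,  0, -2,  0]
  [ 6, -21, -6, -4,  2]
λ = -4: alg = 2, geom = 1; λ = -2: alg = 3, geom = 3

Step 1 — factor the characteristic polynomial to read off the algebraic multiplicities:
  χ_A(x) = (x + 2)^3*(x + 4)^2

Step 2 — compute geometric multiplicities via the rank-nullity identity g(λ) = n − rank(A − λI):
  rank(A − (-4)·I) = 4, so dim ker(A − (-4)·I) = n − 4 = 1
  rank(A − (-2)·I) = 2, so dim ker(A − (-2)·I) = n − 2 = 3

Summary:
  λ = -4: algebraic multiplicity = 2, geometric multiplicity = 1
  λ = -2: algebraic multiplicity = 3, geometric multiplicity = 3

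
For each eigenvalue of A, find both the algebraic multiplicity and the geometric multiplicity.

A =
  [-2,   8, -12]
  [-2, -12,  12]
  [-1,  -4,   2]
λ = -4: alg = 3, geom = 2

Step 1 — factor the characteristic polynomial to read off the algebraic multiplicities:
  χ_A(x) = (x + 4)^3

Step 2 — compute geometric multiplicities via the rank-nullity identity g(λ) = n − rank(A − λI):
  rank(A − (-4)·I) = 1, so dim ker(A − (-4)·I) = n − 1 = 2

Summary:
  λ = -4: algebraic multiplicity = 3, geometric multiplicity = 2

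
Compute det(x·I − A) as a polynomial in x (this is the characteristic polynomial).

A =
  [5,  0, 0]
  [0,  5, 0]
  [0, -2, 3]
x^3 - 13*x^2 + 55*x - 75

Expanding det(x·I − A) (e.g. by cofactor expansion or by noting that A is similar to its Jordan form J, which has the same characteristic polynomial as A) gives
  χ_A(x) = x^3 - 13*x^2 + 55*x - 75
which factors as (x - 5)^2*(x - 3). The eigenvalues (with algebraic multiplicities) are λ = 3 with multiplicity 1, λ = 5 with multiplicity 2.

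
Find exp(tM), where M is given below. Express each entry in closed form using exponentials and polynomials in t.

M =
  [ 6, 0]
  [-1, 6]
e^{tM} =
  [exp(6*t), 0]
  [-t*exp(6*t), exp(6*t)]

Strategy: write M = P · J · P⁻¹ where J is a Jordan canonical form, so e^{tM} = P · e^{tJ} · P⁻¹, and e^{tJ} can be computed block-by-block.

M has Jordan form
J =
  [6, 1]
  [0, 6]
(up to reordering of blocks).

Per-block formulas:
  For a 2×2 Jordan block J_2(6): exp(t · J_2(6)) = e^(6t)·(I + t·N), where N is the 2×2 nilpotent shift.

After assembling e^{tJ} and conjugating by P, we get:

e^{tM} =
  [exp(6*t), 0]
  [-t*exp(6*t), exp(6*t)]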